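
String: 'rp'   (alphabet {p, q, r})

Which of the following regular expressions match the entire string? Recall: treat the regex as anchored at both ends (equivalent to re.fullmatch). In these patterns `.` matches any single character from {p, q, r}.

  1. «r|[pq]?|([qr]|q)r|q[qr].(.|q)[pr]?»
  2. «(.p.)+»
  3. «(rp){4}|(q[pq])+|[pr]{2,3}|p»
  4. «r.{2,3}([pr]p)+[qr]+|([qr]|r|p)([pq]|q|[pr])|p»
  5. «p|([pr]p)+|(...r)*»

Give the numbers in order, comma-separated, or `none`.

3, 4, 5

1 → no match
2 → no match
3 → match
4 → match
5 → match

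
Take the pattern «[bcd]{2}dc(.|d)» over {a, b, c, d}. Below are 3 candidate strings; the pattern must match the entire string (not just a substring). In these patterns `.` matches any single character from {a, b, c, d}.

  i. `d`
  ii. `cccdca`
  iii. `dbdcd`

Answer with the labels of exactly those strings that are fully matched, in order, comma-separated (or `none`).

i → no match
ii → no match
iii → match

iii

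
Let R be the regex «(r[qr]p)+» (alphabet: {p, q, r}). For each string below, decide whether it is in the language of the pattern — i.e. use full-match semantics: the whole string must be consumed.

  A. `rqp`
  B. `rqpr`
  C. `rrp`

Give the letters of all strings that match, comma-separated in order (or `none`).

A, C

A → match
B → no match — must end with `p`
C → match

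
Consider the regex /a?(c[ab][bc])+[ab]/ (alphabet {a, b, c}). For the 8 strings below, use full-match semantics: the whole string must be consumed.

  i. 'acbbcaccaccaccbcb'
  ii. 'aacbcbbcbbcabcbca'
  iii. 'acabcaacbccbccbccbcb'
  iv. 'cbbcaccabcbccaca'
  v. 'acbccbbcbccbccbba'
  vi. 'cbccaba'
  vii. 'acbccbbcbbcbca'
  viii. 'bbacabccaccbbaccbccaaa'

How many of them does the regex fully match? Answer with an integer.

i → match
ii → no match
iii → no match
iv → match
v → match
vi → match
vii → match
viii → no match
Total matched: 5

5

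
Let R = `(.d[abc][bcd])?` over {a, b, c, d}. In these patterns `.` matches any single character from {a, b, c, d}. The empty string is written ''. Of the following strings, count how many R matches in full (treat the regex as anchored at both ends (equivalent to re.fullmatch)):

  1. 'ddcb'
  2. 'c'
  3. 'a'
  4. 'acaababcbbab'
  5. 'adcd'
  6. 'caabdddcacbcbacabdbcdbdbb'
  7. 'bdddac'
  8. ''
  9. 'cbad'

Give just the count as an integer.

1 → match
2 → no match
3 → no match
4 → no match
5 → match
6 → no match
7 → no match
8 → match
9 → no match
Total matched: 3

3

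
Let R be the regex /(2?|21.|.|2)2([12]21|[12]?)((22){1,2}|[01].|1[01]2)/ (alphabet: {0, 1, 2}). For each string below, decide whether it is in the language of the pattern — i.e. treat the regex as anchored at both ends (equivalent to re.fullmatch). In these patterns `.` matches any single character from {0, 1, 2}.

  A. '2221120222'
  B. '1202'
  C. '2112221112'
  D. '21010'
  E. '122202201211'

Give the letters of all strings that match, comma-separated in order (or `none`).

A → no match
B → match
C → match
D → no match
E → no match

B, C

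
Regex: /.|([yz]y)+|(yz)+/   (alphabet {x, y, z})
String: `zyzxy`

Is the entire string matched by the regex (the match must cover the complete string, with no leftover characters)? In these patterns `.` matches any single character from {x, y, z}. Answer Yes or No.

No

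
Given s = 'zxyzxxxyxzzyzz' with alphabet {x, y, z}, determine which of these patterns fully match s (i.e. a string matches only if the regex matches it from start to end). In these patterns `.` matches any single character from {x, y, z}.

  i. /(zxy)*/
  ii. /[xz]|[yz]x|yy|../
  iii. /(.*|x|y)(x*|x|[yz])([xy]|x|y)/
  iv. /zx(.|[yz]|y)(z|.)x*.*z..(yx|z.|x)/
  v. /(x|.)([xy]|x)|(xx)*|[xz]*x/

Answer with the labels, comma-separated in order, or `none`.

iv

i → no match
ii → no match
iii → no match
iv → match
v → no match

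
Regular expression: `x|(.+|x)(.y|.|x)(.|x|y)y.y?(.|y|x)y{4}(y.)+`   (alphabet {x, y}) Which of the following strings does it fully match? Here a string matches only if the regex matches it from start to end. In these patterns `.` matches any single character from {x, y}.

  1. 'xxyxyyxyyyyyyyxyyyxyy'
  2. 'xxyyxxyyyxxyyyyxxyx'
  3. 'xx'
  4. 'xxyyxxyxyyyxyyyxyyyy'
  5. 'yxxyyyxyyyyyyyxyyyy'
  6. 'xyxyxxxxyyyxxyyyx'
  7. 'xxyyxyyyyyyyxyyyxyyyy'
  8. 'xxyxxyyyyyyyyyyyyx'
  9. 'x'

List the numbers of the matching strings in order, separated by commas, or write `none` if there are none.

1, 5, 7, 8, 9

1 → match
2 → no match
3 → no match
4 → no match
5 → match
6 → no match
7 → match
8 → match
9 → match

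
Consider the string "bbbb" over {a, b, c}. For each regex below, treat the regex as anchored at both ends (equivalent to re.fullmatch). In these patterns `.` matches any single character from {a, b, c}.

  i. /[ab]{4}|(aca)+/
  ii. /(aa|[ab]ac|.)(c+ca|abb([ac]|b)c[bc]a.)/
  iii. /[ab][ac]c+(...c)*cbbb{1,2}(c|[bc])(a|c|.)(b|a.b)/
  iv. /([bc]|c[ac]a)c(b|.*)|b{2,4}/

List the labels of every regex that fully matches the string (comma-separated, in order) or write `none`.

i → match
ii → no match
iii → no match
iv → match

i, iv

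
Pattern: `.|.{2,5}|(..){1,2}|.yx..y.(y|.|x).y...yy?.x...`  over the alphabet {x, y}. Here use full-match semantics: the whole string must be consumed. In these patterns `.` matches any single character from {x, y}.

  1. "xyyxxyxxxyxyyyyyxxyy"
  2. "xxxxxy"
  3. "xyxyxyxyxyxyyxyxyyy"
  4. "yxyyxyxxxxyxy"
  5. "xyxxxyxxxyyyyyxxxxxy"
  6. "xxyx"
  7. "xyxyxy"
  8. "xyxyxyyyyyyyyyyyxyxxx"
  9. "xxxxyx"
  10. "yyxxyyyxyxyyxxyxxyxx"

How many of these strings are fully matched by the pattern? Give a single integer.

1

1 → no match
2 → no match
3 → no match
4 → no match
5 → no match
6 → match
7 → no match
8 → no match
9 → no match
10 → no match
Total matched: 1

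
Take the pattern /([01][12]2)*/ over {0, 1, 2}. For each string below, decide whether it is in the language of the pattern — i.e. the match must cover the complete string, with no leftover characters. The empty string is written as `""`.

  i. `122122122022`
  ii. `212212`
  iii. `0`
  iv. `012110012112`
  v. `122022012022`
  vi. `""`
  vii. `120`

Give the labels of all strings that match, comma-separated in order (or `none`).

i → match
ii → no match
iii → no match
iv → no match
v → match
vi → match
vii → no match

i, v, vi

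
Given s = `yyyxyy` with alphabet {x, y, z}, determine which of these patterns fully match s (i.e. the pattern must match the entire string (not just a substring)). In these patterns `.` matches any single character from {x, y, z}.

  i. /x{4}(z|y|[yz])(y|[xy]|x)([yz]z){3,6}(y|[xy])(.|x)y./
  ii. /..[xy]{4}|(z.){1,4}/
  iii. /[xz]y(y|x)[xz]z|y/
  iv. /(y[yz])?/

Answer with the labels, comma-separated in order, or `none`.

i → no match — must start with `x`
ii → match
iii → no match
iv → no match

ii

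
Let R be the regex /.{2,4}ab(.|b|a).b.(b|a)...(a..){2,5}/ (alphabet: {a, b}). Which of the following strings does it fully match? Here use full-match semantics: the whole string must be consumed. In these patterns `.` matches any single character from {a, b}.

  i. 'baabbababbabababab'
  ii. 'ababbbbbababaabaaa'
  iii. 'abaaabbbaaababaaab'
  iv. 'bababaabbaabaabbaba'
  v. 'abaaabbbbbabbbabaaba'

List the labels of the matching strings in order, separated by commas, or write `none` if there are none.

i → no match
ii → match
iii → no match
iv → match
v → match

ii, iv, v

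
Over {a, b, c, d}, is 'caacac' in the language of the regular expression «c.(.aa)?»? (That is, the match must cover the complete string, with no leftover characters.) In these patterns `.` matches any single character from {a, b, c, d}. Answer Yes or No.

No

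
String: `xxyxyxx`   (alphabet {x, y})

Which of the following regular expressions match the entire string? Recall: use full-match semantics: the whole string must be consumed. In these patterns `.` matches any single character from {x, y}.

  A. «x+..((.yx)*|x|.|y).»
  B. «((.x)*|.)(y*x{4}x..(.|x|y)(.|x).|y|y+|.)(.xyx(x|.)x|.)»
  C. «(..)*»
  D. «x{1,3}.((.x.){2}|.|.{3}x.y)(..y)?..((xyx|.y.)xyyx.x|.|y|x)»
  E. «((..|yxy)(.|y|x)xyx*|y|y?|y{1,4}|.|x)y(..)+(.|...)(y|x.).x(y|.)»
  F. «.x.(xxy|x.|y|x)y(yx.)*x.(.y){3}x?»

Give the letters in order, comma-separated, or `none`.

A, D

A → match
B → no match
C → no match
D → match
E → no match
F → no match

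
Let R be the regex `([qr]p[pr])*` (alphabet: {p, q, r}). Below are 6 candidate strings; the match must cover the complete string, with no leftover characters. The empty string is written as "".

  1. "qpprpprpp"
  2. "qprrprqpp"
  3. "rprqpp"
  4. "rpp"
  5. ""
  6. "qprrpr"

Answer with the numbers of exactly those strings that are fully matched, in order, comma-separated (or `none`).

1 → match
2 → match
3 → match
4 → match
5 → match
6 → match

1, 2, 3, 4, 5, 6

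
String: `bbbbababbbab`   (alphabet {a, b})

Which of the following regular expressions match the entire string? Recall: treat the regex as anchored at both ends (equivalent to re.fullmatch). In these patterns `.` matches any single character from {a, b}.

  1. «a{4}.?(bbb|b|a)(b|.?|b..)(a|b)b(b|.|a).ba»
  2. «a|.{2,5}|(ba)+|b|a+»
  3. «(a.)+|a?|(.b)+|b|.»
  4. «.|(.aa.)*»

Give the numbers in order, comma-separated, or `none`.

3

1 → no match — must start with `a`
2 → no match
3 → match
4 → no match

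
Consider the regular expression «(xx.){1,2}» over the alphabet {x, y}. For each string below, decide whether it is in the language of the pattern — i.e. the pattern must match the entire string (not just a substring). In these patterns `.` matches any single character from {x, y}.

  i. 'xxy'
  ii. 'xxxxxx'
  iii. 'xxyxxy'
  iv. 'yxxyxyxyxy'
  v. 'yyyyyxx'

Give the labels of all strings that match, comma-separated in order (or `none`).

i → match
ii → match
iii → match
iv → no match — must start with 'xx'
v → no match — must start with 'xx'

i, ii, iii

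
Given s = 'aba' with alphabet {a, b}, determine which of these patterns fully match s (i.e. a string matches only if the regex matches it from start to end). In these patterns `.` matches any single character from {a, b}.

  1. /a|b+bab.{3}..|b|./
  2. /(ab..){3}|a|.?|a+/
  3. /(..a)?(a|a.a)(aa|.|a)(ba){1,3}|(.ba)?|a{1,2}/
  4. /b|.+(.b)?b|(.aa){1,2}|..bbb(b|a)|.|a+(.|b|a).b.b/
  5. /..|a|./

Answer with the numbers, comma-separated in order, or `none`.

1 → no match
2 → no match
3 → match
4 → no match
5 → no match

3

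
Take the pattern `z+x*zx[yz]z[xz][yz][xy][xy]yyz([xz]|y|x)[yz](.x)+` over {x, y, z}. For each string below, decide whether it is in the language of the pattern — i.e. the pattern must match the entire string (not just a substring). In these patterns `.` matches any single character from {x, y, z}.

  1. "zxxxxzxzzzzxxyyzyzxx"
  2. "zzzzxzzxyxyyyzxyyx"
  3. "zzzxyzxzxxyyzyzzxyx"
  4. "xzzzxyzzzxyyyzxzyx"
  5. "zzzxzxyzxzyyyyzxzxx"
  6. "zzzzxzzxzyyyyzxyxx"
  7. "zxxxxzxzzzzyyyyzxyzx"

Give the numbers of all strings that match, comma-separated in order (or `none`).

1, 2, 3, 5, 6, 7

1 → match
2 → match
3 → match
4 → no match — must start with "z"
5 → match
6 → match
7 → match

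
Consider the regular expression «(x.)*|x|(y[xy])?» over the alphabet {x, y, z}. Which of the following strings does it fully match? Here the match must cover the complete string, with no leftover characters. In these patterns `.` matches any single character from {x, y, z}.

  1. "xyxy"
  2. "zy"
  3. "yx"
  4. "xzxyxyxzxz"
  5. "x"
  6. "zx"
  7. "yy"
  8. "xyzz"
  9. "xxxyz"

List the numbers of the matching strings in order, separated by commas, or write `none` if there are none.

1 → match
2 → no match
3 → match
4 → match
5 → match
6 → no match
7 → match
8 → no match
9 → no match

1, 3, 4, 5, 7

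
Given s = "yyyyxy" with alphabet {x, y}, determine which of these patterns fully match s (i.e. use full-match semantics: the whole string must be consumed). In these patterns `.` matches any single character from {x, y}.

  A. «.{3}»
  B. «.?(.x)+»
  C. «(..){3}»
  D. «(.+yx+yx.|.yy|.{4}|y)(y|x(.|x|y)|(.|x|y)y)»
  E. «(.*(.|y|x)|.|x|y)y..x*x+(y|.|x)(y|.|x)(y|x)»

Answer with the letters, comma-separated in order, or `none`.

A → no match
B → no match — must end with "x"
C → match
D → match
E → no match

C, D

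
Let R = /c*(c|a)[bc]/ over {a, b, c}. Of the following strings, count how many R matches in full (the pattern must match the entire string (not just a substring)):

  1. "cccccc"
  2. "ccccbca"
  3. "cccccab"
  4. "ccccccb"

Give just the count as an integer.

1 → match
2 → no match
3 → match
4 → match
Total matched: 3

3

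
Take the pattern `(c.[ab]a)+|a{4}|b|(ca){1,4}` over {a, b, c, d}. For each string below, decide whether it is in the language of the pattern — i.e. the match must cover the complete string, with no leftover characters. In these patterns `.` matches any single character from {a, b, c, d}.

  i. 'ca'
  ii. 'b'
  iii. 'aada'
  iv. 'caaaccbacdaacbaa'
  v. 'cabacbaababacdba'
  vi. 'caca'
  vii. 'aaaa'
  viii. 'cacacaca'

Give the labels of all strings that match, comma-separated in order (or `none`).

i, ii, iv, vi, vii, viii

i → match
ii → match
iii → no match
iv → match
v → no match
vi → match
vii → match
viii → match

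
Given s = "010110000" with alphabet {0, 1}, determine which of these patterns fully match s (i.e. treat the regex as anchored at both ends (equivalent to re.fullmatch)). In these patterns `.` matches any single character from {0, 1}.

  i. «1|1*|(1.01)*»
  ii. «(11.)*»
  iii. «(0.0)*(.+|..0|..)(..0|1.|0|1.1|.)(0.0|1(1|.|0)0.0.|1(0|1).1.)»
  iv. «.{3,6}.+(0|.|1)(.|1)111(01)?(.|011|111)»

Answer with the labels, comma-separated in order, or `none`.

i → no match
ii → no match
iii → match
iv → no match

iii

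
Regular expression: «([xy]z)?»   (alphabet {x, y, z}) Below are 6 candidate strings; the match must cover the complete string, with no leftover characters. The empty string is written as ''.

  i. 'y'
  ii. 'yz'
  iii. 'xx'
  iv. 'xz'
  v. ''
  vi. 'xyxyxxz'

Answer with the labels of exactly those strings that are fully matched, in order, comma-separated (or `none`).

i → no match
ii → match
iii → no match
iv → match
v → match
vi → no match

ii, iv, v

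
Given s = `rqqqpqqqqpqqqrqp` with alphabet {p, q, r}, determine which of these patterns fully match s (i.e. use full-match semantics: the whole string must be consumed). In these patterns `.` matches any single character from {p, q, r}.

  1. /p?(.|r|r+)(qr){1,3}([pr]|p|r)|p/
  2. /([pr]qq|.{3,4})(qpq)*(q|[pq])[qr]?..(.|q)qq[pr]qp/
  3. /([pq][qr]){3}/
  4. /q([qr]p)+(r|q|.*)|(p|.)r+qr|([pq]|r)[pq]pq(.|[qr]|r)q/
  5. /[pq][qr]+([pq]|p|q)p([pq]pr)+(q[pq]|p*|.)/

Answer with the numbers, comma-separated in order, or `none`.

1 → no match
2 → match
3 → no match
4 → no match
5 → no match

2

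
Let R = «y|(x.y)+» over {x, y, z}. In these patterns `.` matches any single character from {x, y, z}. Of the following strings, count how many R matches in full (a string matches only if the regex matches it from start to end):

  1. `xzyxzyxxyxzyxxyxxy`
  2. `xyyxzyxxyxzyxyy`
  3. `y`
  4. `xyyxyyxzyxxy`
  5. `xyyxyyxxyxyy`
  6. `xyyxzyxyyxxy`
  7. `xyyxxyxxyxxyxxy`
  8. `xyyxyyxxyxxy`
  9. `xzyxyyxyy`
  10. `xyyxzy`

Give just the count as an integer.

10

1 → match
2 → match
3 → match
4 → match
5 → match
6 → match
7 → match
8 → match
9 → match
10 → match
Total matched: 10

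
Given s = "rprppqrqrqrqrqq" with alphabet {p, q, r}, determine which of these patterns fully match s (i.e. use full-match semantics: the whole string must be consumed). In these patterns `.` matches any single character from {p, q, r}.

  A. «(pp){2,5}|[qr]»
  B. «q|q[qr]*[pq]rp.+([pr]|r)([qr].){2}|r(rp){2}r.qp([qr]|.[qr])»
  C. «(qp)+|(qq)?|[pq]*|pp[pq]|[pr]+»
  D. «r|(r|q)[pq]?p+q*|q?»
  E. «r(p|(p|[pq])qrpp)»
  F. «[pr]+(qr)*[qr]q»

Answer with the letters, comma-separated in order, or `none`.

A → no match
B → no match
C → no match
D → no match
E → no match
F → match

F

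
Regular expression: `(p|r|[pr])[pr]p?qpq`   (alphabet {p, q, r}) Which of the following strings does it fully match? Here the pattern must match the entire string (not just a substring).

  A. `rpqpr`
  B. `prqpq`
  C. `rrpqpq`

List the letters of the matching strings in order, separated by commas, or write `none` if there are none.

B, C

A → no match — must end with `qpq`
B → match
C → match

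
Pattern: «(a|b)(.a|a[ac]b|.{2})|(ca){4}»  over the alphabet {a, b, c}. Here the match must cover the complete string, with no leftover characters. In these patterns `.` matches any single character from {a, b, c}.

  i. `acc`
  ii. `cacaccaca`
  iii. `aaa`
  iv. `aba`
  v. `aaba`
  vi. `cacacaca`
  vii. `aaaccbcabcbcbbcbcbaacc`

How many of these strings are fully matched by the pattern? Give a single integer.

4

i → match
ii → no match
iii → match
iv → match
v → no match
vi → match
vii → no match
Total matched: 4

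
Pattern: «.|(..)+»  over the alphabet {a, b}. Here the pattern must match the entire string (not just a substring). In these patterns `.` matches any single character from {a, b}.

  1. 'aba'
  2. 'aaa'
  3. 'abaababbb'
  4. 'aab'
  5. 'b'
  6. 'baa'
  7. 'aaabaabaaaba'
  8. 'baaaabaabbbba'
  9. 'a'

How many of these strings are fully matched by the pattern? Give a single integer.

3

1 → no match
2 → no match
3 → no match
4 → no match
5 → match
6 → no match
7 → match
8 → no match
9 → match
Total matched: 3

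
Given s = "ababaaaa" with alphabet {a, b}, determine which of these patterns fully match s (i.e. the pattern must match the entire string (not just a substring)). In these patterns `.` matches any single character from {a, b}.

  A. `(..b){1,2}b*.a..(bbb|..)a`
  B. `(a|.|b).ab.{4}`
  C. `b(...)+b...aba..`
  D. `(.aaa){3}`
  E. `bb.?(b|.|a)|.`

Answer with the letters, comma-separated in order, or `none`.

A → no match
B → match
C → no match — must start with "b"
D → no match
E → no match

B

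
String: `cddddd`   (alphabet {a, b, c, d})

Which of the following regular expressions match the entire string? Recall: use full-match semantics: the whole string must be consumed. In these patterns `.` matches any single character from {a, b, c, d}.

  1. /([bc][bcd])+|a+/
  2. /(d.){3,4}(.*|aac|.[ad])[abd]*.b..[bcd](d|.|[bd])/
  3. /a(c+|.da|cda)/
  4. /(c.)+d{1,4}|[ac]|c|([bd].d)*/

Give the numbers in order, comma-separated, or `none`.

1 → no match
2 → no match — must start with `d`
3 → no match — must start with `a`
4 → match

4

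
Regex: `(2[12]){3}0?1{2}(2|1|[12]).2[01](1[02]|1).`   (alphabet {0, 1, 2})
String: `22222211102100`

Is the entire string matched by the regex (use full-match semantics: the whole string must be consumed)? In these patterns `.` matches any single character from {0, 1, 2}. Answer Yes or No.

No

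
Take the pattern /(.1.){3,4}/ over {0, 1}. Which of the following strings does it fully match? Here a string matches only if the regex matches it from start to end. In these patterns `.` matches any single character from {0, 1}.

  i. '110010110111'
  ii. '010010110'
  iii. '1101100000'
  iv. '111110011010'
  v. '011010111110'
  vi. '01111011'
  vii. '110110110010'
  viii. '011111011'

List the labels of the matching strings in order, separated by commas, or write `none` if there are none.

i → match
ii → match
iii → no match
iv → match
v → match
vi → no match
vii → match
viii → match

i, ii, iv, v, vii, viii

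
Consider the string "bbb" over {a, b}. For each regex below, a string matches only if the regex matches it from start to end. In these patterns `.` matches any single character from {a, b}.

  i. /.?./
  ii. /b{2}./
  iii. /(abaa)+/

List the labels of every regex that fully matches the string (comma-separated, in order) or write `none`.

ii

i → no match
ii → match
iii → no match — must start with "abaa"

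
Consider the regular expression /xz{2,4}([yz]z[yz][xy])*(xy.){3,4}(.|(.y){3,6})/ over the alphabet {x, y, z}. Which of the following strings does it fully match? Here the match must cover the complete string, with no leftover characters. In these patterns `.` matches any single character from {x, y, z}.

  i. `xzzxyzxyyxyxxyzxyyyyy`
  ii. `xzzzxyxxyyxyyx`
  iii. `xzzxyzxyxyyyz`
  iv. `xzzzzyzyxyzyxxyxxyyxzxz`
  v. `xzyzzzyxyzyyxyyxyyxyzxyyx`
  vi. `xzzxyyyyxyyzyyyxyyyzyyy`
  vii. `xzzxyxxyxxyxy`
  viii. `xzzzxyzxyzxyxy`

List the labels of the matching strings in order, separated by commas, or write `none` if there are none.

i → match
ii → match
iii → no match
iv → no match
v → no match
vi → no match
vii → match
viii → match

i, ii, vii, viii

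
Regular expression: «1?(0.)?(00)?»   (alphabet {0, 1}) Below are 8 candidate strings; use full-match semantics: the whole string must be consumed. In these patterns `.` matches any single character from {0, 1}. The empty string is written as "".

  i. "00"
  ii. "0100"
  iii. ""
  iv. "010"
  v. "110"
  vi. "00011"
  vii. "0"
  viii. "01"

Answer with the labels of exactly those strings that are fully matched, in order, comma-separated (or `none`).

i → match
ii → match
iii → match
iv → no match
v → no match
vi → no match
vii → no match
viii → match

i, ii, iii, viii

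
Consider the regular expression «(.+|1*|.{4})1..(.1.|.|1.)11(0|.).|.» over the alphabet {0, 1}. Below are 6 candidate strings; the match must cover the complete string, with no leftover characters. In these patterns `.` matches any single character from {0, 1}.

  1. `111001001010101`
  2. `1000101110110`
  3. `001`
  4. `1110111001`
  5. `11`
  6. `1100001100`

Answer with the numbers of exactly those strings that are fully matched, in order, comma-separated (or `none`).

none

1 → no match
2 → no match
3. `001` → no match
4. `1110111001` → no match
5. `11` → no match
6. `1100001100` → no match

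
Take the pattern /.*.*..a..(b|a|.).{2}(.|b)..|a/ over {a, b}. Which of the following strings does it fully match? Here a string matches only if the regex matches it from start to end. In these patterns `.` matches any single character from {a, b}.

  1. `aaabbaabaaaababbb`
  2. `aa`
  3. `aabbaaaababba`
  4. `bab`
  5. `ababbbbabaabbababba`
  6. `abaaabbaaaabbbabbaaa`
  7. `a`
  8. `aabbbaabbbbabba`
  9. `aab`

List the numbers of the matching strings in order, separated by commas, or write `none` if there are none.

1, 3, 5, 7, 8

1 → match
2. `aa` → no match
3 → match
4. `bab` → no match
5 → match
6 → no match
7. `a` → match
8 → match
9. `aab` → no match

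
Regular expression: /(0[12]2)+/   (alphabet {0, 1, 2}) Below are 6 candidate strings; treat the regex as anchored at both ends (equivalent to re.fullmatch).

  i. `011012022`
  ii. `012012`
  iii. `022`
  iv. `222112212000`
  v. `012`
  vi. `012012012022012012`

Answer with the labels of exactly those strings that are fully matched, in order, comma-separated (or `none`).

ii, iii, v, vi

i → no match
ii → match
iii → match
iv → no match — must start with `0`
v → match
vi → match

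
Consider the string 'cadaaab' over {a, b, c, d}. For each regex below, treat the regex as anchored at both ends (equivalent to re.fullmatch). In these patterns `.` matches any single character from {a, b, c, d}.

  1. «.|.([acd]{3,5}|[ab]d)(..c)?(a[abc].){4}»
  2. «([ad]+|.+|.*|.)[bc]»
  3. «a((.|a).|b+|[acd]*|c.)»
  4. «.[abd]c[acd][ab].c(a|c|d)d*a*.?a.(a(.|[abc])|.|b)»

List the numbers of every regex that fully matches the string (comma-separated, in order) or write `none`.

1 → no match
2 → match
3 → no match — must start with 'a'
4 → no match

2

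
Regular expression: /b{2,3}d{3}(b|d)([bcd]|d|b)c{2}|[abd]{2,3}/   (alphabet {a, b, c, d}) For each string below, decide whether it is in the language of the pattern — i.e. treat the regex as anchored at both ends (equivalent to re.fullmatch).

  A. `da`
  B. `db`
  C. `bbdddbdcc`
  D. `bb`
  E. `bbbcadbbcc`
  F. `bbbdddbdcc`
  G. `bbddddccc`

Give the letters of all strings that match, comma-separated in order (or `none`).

A, B, C, D, F, G

A → match
B → match
C → match
D → match
E → no match
F → match
G → match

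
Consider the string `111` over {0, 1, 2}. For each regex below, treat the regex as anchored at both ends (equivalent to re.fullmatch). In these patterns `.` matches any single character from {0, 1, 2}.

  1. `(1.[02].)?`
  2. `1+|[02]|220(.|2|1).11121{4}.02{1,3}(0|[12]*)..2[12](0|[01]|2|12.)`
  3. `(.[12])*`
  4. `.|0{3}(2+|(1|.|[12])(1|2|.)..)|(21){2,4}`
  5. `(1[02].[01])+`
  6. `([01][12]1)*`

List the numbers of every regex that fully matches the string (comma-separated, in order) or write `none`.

2, 6

1 → no match
2 → match
3 → no match
4 → no match
5 → no match
6 → match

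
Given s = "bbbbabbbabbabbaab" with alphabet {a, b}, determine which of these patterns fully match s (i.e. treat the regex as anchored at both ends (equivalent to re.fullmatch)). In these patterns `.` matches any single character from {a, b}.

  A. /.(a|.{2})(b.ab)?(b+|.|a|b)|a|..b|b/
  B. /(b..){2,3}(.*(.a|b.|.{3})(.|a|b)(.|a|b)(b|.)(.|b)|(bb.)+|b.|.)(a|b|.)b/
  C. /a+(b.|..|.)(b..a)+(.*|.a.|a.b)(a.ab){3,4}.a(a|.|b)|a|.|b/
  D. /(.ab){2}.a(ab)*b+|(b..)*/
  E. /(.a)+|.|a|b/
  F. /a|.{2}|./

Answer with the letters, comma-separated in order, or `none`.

B

A → no match
B → match
C → no match
D → no match
E → no match
F → no match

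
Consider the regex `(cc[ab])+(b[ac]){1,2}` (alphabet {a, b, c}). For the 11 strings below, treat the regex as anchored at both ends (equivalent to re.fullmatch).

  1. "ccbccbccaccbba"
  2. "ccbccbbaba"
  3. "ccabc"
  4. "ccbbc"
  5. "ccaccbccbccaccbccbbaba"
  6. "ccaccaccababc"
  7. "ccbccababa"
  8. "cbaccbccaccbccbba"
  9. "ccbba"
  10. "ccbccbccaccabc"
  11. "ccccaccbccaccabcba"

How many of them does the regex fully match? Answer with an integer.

1 → match
2. "ccbccbbaba" → match
3. "ccabc" → match
4. "ccbbc" → match
5 → match
6 → match
7. "ccbccababa" → match
8 → no match — must start with "cc"
9. "ccbba" → match
10 → match
11 → no match
Total matched: 9

9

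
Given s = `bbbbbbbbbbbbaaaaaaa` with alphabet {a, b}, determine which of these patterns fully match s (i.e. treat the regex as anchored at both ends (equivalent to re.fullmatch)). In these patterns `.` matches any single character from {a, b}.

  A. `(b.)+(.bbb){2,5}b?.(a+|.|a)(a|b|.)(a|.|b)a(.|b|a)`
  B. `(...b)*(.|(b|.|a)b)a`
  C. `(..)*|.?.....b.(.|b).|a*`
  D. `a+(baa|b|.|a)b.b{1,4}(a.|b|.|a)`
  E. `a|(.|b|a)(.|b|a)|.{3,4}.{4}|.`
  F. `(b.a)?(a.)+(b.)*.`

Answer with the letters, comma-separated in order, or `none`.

A → match
B → no match
C → no match
D → no match — must start with `a`
E → no match
F → no match

A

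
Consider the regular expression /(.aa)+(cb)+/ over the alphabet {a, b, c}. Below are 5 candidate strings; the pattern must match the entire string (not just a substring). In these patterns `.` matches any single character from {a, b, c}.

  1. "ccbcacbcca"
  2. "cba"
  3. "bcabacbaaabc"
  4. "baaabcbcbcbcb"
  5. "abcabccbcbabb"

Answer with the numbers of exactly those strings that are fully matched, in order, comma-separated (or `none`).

1 → no match — must end with "cb"
2 → no match — must end with "cb"
3 → no match — must end with "cb"
4 → no match
5 → no match — must end with "cb"

none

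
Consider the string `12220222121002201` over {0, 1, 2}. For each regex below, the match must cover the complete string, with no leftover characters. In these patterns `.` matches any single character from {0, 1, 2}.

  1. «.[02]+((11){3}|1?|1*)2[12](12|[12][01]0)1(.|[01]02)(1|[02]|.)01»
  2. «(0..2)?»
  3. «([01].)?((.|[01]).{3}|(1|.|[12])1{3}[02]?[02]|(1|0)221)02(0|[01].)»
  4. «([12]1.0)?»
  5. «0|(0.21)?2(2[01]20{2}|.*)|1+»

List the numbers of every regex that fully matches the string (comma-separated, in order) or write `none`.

1 → match
2 → no match
3 → no match
4 → no match
5 → no match

1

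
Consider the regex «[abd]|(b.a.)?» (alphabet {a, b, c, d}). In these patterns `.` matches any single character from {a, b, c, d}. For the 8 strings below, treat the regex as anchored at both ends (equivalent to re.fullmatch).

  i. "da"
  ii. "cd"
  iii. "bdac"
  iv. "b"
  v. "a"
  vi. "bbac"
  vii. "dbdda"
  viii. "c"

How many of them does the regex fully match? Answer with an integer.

4

i. "da" → no match
ii. "cd" → no match
iii. "bdac" → match
iv. "b" → match
v. "a" → match
vi. "bbac" → match
vii. "dbdda" → no match
viii. "c" → no match
Total matched: 4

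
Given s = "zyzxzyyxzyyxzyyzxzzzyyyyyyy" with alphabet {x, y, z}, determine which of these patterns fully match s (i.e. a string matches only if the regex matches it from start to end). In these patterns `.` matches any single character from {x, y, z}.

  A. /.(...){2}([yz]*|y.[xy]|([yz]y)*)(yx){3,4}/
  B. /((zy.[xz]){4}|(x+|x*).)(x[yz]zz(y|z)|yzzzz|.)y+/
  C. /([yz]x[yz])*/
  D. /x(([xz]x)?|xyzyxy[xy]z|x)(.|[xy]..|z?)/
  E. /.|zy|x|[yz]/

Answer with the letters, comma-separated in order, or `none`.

A → no match — must end with "yx"
B → match
C → no match
D → no match — must start with "x"
E → no match

B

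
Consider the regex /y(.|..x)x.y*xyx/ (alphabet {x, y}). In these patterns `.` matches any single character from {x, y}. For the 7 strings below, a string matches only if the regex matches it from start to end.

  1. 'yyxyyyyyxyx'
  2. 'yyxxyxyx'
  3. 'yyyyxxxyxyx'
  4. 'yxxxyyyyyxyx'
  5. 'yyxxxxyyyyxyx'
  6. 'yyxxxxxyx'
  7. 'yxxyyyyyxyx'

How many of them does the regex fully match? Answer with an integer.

1 → match
2 → match
3 → no match
4 → match
5 → match
6 → match
7 → match
Total matched: 6

6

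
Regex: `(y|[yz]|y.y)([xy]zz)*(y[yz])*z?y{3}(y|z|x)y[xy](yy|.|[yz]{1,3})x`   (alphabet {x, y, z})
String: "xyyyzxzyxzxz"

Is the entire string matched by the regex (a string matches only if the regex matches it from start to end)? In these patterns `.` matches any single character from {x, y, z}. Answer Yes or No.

Every match must end with "x", but "xyyyzxzyxzxz" does not.

No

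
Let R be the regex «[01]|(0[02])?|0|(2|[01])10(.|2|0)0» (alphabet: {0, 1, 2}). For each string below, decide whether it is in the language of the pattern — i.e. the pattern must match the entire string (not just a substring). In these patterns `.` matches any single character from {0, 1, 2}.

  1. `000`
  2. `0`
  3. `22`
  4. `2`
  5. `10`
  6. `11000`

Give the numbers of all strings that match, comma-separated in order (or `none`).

2, 6

1 → no match
2 → match
3 → no match
4 → no match
5 → no match
6 → match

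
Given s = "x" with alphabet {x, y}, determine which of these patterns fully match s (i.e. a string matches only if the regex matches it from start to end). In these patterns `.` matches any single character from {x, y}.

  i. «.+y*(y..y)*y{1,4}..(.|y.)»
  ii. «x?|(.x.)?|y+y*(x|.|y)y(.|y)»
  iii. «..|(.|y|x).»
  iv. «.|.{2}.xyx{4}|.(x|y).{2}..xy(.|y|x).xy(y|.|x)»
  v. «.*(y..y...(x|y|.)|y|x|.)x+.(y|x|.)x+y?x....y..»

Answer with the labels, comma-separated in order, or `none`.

ii, iv

i → no match
ii → match
iii → no match
iv → match
v → no match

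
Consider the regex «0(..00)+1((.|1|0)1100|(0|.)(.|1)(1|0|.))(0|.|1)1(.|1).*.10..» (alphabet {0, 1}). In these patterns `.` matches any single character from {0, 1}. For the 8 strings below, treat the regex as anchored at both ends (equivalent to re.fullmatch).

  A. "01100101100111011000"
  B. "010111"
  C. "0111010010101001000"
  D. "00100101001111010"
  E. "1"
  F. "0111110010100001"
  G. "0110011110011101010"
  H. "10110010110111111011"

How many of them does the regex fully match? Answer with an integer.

3

A → match
B → no match
C → no match
D → match
E → no match — must start with "0"
F → no match
G → match
H → no match — must start with "0"
Total matched: 3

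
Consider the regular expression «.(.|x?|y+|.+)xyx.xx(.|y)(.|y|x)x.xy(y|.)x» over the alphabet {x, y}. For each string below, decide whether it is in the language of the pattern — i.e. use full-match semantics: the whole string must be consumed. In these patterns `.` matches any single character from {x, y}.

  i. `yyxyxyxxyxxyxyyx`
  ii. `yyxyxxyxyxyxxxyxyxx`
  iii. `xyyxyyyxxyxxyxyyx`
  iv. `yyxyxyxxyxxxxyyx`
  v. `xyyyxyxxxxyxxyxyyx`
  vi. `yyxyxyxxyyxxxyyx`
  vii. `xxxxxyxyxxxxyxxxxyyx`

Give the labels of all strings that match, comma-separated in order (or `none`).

i, iv, v, vi, vii

i → match
ii → no match
iii → no match
iv → match
v → match
vi → match
vii → match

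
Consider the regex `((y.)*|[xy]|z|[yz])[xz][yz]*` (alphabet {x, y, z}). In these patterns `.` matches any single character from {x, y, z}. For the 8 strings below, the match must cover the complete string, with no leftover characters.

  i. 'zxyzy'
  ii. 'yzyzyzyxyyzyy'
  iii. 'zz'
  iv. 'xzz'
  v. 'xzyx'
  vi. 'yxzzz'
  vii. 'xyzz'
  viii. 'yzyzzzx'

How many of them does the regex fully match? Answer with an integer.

i. 'zxyzy' → match
ii → match
iii. 'zz' → match
iv. 'xzz' → match
v. 'xzyx' → no match
vi. 'yxzzz' → match
vii. 'xyzz' → match
viii. 'yzyzzzx' → no match
Total matched: 6

6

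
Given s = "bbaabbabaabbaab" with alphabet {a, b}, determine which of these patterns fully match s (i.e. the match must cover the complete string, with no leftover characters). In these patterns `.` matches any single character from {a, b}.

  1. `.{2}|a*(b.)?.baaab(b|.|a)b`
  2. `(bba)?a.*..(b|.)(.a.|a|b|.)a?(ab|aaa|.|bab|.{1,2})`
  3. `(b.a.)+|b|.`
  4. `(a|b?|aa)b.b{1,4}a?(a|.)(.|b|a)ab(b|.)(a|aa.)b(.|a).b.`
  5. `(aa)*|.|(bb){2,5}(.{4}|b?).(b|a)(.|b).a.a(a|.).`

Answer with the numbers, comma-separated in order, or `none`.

2

1 → no match
2 → match
3 → no match
4 → no match
5 → no match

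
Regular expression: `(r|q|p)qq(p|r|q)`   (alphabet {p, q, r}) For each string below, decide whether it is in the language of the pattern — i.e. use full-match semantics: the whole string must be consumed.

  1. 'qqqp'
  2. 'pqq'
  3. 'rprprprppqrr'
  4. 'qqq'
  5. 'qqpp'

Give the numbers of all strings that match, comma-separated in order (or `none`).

1

1 → match
2 → no match
3 → no match
4 → no match
5 → no match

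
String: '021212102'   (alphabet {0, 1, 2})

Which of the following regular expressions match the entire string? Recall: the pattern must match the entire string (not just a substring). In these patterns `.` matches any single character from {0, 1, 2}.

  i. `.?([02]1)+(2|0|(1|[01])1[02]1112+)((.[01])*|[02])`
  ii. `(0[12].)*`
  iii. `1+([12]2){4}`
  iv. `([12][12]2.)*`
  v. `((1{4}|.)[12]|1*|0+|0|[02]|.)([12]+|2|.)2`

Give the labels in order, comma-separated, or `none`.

i

i → match
ii → no match
iii → no match — must start with '1'
iv → no match
v → no match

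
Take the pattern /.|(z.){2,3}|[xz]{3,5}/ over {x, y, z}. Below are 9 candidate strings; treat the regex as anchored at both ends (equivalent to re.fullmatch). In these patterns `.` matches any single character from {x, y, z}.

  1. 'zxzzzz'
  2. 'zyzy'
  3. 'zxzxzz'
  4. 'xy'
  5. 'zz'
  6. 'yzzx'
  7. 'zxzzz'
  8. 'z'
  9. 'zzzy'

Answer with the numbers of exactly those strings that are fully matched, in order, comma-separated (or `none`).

1, 2, 3, 7, 8, 9

1 → match
2 → match
3 → match
4 → no match
5 → no match
6 → no match
7 → match
8 → match
9 → match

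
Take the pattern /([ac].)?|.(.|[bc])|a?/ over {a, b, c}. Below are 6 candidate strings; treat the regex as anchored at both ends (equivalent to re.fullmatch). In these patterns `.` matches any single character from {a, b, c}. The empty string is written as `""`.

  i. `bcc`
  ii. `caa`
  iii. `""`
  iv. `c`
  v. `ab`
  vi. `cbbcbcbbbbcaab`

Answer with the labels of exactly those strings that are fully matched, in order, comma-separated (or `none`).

iii, v

i. `bcc` → no match
ii. `caa` → no match
iii. `""` → match
iv. `c` → no match
v. `ab` → match
vi → no match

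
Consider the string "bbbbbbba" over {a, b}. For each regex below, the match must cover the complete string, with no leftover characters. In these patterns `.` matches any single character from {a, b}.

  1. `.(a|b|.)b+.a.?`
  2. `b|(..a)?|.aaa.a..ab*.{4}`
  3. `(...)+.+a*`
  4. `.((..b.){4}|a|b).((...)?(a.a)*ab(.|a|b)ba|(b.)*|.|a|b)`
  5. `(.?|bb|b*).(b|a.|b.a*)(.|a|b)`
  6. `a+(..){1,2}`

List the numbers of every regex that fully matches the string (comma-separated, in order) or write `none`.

1, 3, 5

1 → match
2 → no match
3 → match
4 → no match
5 → match
6 → no match — must start with "a"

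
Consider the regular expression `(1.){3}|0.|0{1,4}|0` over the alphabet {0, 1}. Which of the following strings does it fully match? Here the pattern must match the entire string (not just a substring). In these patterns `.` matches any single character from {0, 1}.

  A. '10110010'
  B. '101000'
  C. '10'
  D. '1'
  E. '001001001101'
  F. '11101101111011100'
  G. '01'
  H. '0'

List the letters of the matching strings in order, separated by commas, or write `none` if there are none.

A → no match
B → no match
C → no match
D → no match
E → no match
F → no match
G → match
H → match

G, H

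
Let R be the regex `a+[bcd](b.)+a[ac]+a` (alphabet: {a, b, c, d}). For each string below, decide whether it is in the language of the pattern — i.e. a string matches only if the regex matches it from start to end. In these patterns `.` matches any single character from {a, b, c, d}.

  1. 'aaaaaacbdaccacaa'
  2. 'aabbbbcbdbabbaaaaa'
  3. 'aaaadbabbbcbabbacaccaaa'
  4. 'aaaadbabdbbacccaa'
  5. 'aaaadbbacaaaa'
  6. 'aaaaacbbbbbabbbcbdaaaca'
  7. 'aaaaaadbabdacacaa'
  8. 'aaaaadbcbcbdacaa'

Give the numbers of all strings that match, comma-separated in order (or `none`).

1, 2, 3, 4, 5, 6, 7, 8

1 → match
2 → match
3 → match
4 → match
5 → match
6 → match
7 → match
8 → match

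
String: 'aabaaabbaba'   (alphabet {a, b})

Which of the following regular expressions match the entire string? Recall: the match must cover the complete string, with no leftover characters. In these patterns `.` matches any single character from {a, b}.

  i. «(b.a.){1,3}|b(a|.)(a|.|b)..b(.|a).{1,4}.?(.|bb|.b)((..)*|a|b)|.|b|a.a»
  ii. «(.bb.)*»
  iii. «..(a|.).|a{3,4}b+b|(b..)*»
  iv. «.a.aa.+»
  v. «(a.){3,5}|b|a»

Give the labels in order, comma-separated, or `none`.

iv

i → no match
ii → no match
iii → no match
iv → match
v → no match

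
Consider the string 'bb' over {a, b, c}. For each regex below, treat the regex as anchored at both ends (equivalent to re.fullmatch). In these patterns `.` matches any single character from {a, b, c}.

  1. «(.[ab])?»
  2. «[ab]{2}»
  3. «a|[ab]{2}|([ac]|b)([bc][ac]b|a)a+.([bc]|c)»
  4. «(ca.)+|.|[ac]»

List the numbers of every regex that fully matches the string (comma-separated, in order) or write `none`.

1 → match
2 → match
3 → match
4 → no match

1, 2, 3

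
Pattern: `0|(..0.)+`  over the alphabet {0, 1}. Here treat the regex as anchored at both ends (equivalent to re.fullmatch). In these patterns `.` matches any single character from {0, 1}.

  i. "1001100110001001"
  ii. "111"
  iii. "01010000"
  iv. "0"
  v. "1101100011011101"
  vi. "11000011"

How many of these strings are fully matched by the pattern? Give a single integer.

4

i → match
ii → no match
iii → match
iv → match
v → match
vi → no match
Total matched: 4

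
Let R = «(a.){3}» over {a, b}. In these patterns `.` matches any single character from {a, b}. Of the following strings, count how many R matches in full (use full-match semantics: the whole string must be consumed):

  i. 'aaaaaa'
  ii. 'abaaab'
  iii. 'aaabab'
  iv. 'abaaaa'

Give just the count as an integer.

i. 'aaaaaa' → match
ii. 'abaaab' → match
iii. 'aaabab' → match
iv. 'abaaaa' → match
Total matched: 4

4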